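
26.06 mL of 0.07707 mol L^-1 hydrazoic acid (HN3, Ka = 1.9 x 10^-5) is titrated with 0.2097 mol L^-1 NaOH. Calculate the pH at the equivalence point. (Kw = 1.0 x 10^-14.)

n(HN3) = 0.07707 x 0.02606 = 0.002008 mol; V(NaOH) at equivalence = 0.002008/0.2097 = 0.009578 L.
At equivalence all the acid is converted to N3-; total volume = 0.02606 + 0.009578 = 0.03564 L, so [N3-] = 0.002008/0.03564 = 0.05636 M.
Kb = Kw/Ka = 1.0e-14 / 1.9 x 10^-5 = 5.26e-10.
[OH^-] = sqrt(Kb x [N3-]) = sqrt(5.26e-10 x 0.05636) = 5.45e-6 M.
pOH = 5.26, so pH = 14.00 - 5.26 = 8.74.

8.74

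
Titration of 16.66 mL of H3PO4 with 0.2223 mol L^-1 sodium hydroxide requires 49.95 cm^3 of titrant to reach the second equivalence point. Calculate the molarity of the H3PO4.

n(NaOH) = 0.2223 x 0.04995 = 0.01110 mol.
At the second equivalence point, 2 mol OH^- react per mol H3PO4, so n(H3PO4) = 0.01110 / 2 = 0.005552 mol.
[H3PO4] = 0.005552 / 0.01666 L = 0.333 M.

0.333 M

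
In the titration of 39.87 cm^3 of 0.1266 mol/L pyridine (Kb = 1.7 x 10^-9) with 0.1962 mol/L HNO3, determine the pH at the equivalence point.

n(C5H5N) = 0.1266 x 0.03987 = 0.005048 mol; V(HNO3) at equivalence = 0.005048/0.1962 = 0.02573 L.
At equivalence the base is fully converted to C5H5NH+; total volume = 0.06560 L, so [C5H5NH+] = 0.005048/0.06560 = 0.07695 M.
Ka(C5H5NH+) = Kw/Kb = 1.0e-14 / 1.7 x 10^-9 = 5.88e-6.
[H^+] = sqrt(Ka x [C5H5NH+]) = sqrt(5.88e-6 x 0.07695) = 0.000673 M.
pH = -log(0.000673) = 3.17.

3.17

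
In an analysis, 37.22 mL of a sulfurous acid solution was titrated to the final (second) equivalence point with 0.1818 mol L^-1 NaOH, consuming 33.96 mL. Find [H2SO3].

0.0829 M

n(NaOH) = 0.1818 x 0.03396 = 0.006174 mol.
At the final (second) equivalence point, 2 mol OH^- react per mol H2SO3, so n(H2SO3) = 0.006174 / 2 = 0.003087 mol.
[H2SO3] = 0.003087 / 0.03722 L = 0.0829 M.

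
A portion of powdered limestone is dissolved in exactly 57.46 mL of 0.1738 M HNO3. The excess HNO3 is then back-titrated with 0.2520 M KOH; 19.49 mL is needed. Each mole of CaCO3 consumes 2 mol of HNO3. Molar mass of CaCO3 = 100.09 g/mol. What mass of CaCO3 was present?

0.254 g

Total n(HNO3) added = 0.1738 x 0.05746 = 0.009987 mol.
n(KOH) used = 0.2520 x 0.01949 = 0.004911 mol, which equals the excess n(HNO3).
So n(HNO3) consumed by the sample = 0.009987 - 0.004911 = 0.005075 mol.
n(CaCO3) = 0.005075 / 2 = 0.002538 mol.
mass = 0.002538 mol x 100.09 g/mol = 0.254 g.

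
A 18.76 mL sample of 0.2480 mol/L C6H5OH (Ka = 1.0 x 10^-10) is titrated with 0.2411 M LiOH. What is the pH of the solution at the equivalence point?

n(C6H5OH) = 0.2480 x 0.01876 = 0.004652 mol; V(LiOH) at equivalence = 0.004652/0.2411 = 0.01930 L.
At equivalence all the acid is converted to C6H5O-; total volume = 0.01876 + 0.01930 = 0.03806 L, so [C6H5O-] = 0.004652/0.03806 = 0.1223 M.
Kb = Kw/Ka = 1.0e-14 / 1.0 x 10^-10 = 0.000100.
[OH^-] = sqrt(Kb x [C6H5O-]) = sqrt(0.000100 x 0.1223) = 0.00350 M.
pOH = 2.46, so pH = 14.00 - 2.46 = 11.54.

11.54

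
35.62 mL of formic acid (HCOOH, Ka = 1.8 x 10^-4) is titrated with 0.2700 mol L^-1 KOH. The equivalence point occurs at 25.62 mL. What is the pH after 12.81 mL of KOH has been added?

12.81 mL is exactly half the equivalence volume (25.62/2), i.e. the half-equivalence point.
There, n(HA) = n(A^-), so pH = pKa = -log(1.8 x 10^-4) = 3.74.

3.74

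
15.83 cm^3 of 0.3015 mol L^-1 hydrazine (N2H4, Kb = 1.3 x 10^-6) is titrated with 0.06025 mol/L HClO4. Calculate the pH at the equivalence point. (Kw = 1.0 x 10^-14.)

n(N2H4) = 0.3015 x 0.01583 = 0.004773 mol; V(HClO4) at equivalence = 0.004773/0.06025 = 0.07922 L.
At equivalence the base is fully converted to N2H5+; total volume = 0.09505 L, so [N2H5+] = 0.004773/0.09505 = 0.05022 M.
Ka(N2H5+) = Kw/Kb = 1.0e-14 / 1.3 x 10^-6 = 7.69e-9.
[H^+] = sqrt(Ka x [N2H5+]) = sqrt(7.69e-9 x 0.05022) = 1.97e-5 M.
pH = -log(1.97e-5) = 4.71.

4.71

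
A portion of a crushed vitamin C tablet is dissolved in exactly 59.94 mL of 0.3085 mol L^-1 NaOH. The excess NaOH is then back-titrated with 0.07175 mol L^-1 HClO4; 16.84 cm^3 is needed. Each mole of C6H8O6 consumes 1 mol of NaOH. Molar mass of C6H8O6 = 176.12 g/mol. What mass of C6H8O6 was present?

Total n(NaOH) added = 0.3085 x 0.05994 = 0.01849 mol.
n(HClO4) used = 0.07175 x 0.01684 = 0.001208 mol, which equals the excess n(NaOH).
So n(NaOH) consumed by the sample = 0.01849 - 0.001208 = 0.01728 mol.
n(C6H8O6) = 0.01728 / 1 = 0.01728 mol.
mass = 0.01728 mol x 176.12 g/mol = 3.04 g.

3.04 g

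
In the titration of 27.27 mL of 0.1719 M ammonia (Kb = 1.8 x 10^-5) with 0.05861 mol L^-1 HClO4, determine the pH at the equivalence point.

n(NH3) = 0.1719 x 0.02727 = 0.004688 mol; V(HClO4) at equivalence = 0.004688/0.05861 = 0.07998 L.
At equivalence the base is fully converted to NH4+; total volume = 0.1073 L, so [NH4+] = 0.004688/0.1073 = 0.04371 M.
Ka(NH4+) = Kw/Kb = 1.0e-14 / 1.8 x 10^-5 = 5.56e-10.
[H^+] = sqrt(Ka x [NH4+]) = sqrt(5.56e-10 x 0.04371) = 4.93e-6 M.
pH = -log(4.93e-6) = 5.31.

5.31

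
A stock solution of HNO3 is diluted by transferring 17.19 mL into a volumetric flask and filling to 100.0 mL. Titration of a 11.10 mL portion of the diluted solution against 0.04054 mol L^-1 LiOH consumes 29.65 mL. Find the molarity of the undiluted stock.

0.630 M

n(LiOH) = 0.04054 x 0.02965 = 0.001202 mol.
n(HNO3) in the aliquot = 0.001202 mol.
[diluted HNO3] = 0.001202 / 0.01110 = 0.1083 M.
Dilution factor = 100.0/17.19 = 5.817, so [stock] = 0.1083 x 5.817 = 0.630 M.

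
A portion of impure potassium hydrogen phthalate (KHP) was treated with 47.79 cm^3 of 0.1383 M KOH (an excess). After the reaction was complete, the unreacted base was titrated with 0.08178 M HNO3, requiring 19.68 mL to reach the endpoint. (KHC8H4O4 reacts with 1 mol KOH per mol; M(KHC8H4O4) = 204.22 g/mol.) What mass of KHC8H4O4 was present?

Total n(KOH) added = 0.1383 x 0.04779 = 0.006609 mol.
n(HNO3) used = 0.08178 x 0.01968 = 0.001609 mol, which equals the excess n(KOH).
So n(KOH) consumed by the sample = 0.006609 - 0.001609 = 0.005000 mol.
n(KHC8H4O4) = 0.005000 / 1 = 0.005000 mol.
mass = 0.005000 mol x 204.22 g/mol = 1.02 g.

1.02 g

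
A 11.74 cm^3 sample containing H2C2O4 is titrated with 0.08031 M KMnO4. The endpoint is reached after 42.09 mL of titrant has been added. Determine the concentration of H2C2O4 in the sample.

n(KMnO4) = 0.08031 x 0.04209 = 0.003380 mol.
From the balanced equation, 2 mol KMnO4 reacts with 5 mol H2C2O4, so n(H2C2O4) = 0.003380 x 5/2 = 0.008451 mol.
[H2C2O4] = 0.008451 / 0.01174 L = 0.720 M.

0.720 M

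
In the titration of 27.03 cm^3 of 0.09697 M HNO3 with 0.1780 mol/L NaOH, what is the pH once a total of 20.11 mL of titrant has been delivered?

n(acid) = 0.09697 x 0.02703 = 0.002621 mol; n(NaOH) added = 0.1780 x 0.02011 = 0.003580 mol.
Base is in excess by 0.003580 - 0.002621 = 0.0009585 mol in a total volume of 0.04714 L.
[OH^-] = 0.0009585/0.04714 = 0.02033 M, so pOH = 1.69 and pH = 14.00 - 1.69 = 12.31.

12.31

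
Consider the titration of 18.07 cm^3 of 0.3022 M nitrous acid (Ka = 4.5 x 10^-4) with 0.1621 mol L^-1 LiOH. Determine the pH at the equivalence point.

n(HNO2) = 0.3022 x 0.01807 = 0.005461 mol; V(LiOH) at equivalence = 0.005461/0.1621 = 0.03369 L.
At equivalence all the acid is converted to NO2-; total volume = 0.01807 + 0.03369 = 0.05176 L, so [NO2-] = 0.005461/0.05176 = 0.1055 M.
Kb = Kw/Ka = 1.0e-14 / 4.5 x 10^-4 = 2.22e-11.
[OH^-] = sqrt(Kb x [NO2-]) = sqrt(2.22e-11 x 0.1055) = 1.53e-6 M.
pOH = 5.81, so pH = 14.00 - 5.81 = 8.19.

8.19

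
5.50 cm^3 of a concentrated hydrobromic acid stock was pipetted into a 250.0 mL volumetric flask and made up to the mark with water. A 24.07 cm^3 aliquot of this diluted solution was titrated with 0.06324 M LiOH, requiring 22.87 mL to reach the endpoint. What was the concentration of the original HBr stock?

n(LiOH) = 0.06324 x 0.02287 = 0.001446 mol.
n(HBr) in the aliquot = 0.001446 mol.
[diluted HBr] = 0.001446 / 0.02407 = 0.06009 M.
Dilution factor = 250.0/5.500 = 45.45, so [stock] = 0.06009 x 45.45 = 2.73 M.

2.73 M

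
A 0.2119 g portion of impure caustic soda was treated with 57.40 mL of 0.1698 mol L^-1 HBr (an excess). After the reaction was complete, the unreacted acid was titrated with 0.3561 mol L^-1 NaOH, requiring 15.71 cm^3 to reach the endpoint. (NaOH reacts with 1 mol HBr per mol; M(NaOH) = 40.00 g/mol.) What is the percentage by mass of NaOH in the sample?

78.4%

Total n(HBr) added = 0.1698 x 0.05740 = 0.009747 mol.
n(NaOH) used = 0.3561 x 0.01571 = 0.005594 mol, which equals the excess n(HBr).
So n(HBr) consumed by the sample = 0.009747 - 0.005594 = 0.004152 mol.
n(NaOH) = 0.004152 / 1 = 0.004152 mol.
mass NaOH = 0.004152 x 40.00 = 0.1661 g, so %NaOH = 0.1661/0.2119 x 100 = 78.4%.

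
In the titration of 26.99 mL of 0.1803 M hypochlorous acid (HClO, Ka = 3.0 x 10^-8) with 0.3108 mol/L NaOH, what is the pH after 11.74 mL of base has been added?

Initial n(HClO) = 0.1803 x 0.02699 = 0.004866 mol.
n(NaOH) added = 0.3108 x 0.01174 = 0.003649 mol, converting that many moles of HClO to ClO-.
Remaining n(HClO) = 0.001218 mol; n(ClO-) = 0.003649 mol.
By Henderson-Hasselbalch, pH = pKa + log([A^-]/[HA]) = 7.52 + log(0.003649/0.001218) = 7.52 + (+0.48) = 8.00.

8.00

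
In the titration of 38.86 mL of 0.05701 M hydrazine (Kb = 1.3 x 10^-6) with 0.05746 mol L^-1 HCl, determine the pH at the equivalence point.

4.83

n(N2H4) = 0.05701 x 0.03886 = 0.002215 mol; V(HCl) at equivalence = 0.002215/0.05746 = 0.03856 L.
At equivalence the base is fully converted to N2H5+; total volume = 0.07742 L, so [N2H5+] = 0.002215/0.07742 = 0.02862 M.
Ka(N2H5+) = Kw/Kb = 1.0e-14 / 1.3 x 10^-6 = 7.69e-9.
[H^+] = sqrt(Ka x [N2H5+]) = sqrt(7.69e-9 x 0.02862) = 1.48e-5 M.
pH = -log(1.48e-5) = 4.83.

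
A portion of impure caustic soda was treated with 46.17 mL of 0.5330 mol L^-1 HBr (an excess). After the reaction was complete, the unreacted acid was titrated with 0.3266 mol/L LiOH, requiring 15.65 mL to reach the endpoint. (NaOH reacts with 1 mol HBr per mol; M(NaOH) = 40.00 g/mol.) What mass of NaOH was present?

Total n(HBr) added = 0.5330 x 0.04617 = 0.02461 mol.
n(LiOH) used = 0.3266 x 0.01565 = 0.005111 mol, which equals the excess n(HBr).
So n(HBr) consumed by the sample = 0.02461 - 0.005111 = 0.01950 mol.
n(NaOH) = 0.01950 / 1 = 0.01950 mol.
mass = 0.01950 mol x 40.00 g/mol = 0.780 g.

0.780 g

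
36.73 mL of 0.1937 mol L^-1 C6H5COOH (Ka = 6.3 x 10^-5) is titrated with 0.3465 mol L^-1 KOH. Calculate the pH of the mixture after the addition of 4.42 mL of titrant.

Initial n(C6H5COOH) = 0.1937 x 0.03673 = 0.007115 mol.
n(KOH) added = 0.3465 x 0.004420 = 0.001532 mol, converting that many moles of C6H5COOH to C6H5COO-.
Remaining n(C6H5COOH) = 0.005583 mol; n(C6H5COO-) = 0.001532 mol.
By Henderson-Hasselbalch, pH = pKa + log([A^-]/[HA]) = 4.20 + log(0.001532/0.005583) = 4.20 + (-0.56) = 3.64.

3.64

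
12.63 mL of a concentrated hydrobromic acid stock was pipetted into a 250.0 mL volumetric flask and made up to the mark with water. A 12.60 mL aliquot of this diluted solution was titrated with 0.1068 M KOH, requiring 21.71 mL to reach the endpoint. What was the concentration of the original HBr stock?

n(KOH) = 0.1068 x 0.02171 = 0.002319 mol.
n(HBr) in the aliquot = 0.002319 mol.
[diluted HBr] = 0.002319 / 0.01260 = 0.1840 M.
Dilution factor = 250.0/12.63 = 19.79, so [stock] = 0.1840 x 19.79 = 3.64 M.

3.64 M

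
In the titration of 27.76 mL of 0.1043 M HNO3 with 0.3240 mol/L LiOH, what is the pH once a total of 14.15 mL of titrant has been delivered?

n(acid) = 0.1043 x 0.02776 = 0.002895 mol; n(LiOH) added = 0.3240 x 0.01415 = 0.004585 mol.
Base is in excess by 0.004585 - 0.002895 = 0.001689 mol in a total volume of 0.04191 L.
[OH^-] = 0.001689/0.04191 = 0.04031 M, so pOH = 1.39 and pH = 14.00 - 1.39 = 12.61.

12.61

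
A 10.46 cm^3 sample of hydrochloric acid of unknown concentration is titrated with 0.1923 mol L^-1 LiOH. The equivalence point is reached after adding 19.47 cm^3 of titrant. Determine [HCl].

0.358 M

n(LiOH) delivered = 0.1923 x 0.01947 = 0.003744 mol.
For a 1:1 reaction, n(HCl) = 0.003744 mol.
[HCl] = 0.003744 mol / 0.01046 L = 0.358 M.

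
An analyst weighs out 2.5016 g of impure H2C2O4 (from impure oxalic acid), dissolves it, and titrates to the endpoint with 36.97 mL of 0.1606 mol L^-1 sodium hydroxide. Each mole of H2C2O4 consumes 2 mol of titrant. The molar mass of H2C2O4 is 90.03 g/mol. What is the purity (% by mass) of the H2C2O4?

n(NaOH) = 0.1606 x 0.03697 = 0.005937 mol.
n(H2C2O4) = 0.005937 / 2 = 0.002969 mol.
mass of H2C2O4 = 0.002969 x 90.03 = 0.2673 g.
% purity = 0.2673 / 2.5016 x 100 = 10.7%.

10.7%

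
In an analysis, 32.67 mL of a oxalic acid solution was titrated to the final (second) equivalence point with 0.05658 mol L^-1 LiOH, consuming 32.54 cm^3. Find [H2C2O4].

n(LiOH) = 0.05658 x 0.03254 = 0.001841 mol.
At the final (second) equivalence point, 2 mol OH^- react per mol H2C2O4, so n(H2C2O4) = 0.001841 / 2 = 0.0009206 mol.
[H2C2O4] = 0.0009206 / 0.03267 L = 0.0282 M.

0.0282 M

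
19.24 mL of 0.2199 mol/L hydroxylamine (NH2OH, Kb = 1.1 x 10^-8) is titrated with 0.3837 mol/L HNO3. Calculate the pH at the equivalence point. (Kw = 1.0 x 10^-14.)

n(NH2OH) = 0.2199 x 0.01924 = 0.004231 mol; V(HNO3) at equivalence = 0.004231/0.3837 = 0.01103 L.
At equivalence the base is fully converted to NH3OH+; total volume = 0.03027 L, so [NH3OH+] = 0.004231/0.03027 = 0.1398 M.
Ka(NH3OH+) = Kw/Kb = 1.0e-14 / 1.1 x 10^-8 = 9.09e-7.
[H^+] = sqrt(Ka x [NH3OH+]) = sqrt(9.09e-7 x 0.1398) = 0.000356 M.
pH = -log(0.000356) = 3.45.

3.45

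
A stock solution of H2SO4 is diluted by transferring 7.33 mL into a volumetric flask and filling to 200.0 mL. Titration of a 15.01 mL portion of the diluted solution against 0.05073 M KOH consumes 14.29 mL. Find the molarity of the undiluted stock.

0.659 M

n(KOH) = 0.05073 x 0.01429 = 0.0007249 mol.
n(H2SO4) in the aliquot = 0.0007249 x 1/2 = 0.0003625 mol.
[diluted H2SO4] = 0.0003625 / 0.01501 = 0.02415 M.
Dilution factor = 200.0/7.330 = 27.29, so [stock] = 0.02415 x 27.29 = 0.659 M.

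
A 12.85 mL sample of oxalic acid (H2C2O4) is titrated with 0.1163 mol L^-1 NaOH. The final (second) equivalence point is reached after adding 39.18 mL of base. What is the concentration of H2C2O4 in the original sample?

0.177 M

n(NaOH) = 0.1163 x 0.03918 = 0.004557 mol.
At the final (second) equivalence point, 2 mol OH^- react per mol H2C2O4, so n(H2C2O4) = 0.004557 / 2 = 0.002278 mol.
[H2C2O4] = 0.002278 / 0.01285 L = 0.177 M.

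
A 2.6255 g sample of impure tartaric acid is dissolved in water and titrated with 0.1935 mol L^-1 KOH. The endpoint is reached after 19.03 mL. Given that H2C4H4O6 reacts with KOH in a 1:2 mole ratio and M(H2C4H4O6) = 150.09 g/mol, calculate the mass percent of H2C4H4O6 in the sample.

10.5%

n(KOH) = 0.1935 x 0.01903 = 0.003682 mol.
n(H2C4H4O6) = 0.003682 / 2 = 0.001841 mol.
mass of H2C4H4O6 = 0.001841 x 150.09 = 0.2763 g.
% purity = 0.2763 / 2.6255 x 100 = 10.5%.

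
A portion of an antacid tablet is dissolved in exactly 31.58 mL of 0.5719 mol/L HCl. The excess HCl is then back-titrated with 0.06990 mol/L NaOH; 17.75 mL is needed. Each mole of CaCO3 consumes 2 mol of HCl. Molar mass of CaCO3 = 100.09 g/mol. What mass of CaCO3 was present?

Total n(HCl) added = 0.5719 x 0.03158 = 0.01806 mol.
n(NaOH) used = 0.06990 x 0.01775 = 0.001241 mol, which equals the excess n(HCl).
So n(HCl) consumed by the sample = 0.01806 - 0.001241 = 0.01682 mol.
n(CaCO3) = 0.01682 / 2 = 0.008410 mol.
mass = 0.008410 mol x 100.09 g/mol = 0.842 g.

0.842 g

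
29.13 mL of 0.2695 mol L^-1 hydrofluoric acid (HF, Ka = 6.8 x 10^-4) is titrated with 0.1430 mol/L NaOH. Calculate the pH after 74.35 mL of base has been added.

12.43

n(acid) = 0.2695 x 0.02913 = 0.007851 mol; n(NaOH) added = 0.1430 x 0.07435 = 0.01063 mol.
Base is in excess by 0.01063 - 0.007851 = 0.002782 mol in a total volume of 0.1035 L.
[OH^-] = 0.002782/0.1035 = 0.02688 M, so pOH = 1.57 and pH = 14.00 - 1.57 = 12.43.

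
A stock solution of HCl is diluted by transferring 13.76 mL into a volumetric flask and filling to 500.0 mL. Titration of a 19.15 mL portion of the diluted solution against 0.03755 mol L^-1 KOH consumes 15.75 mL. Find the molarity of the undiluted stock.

1.12 M

n(KOH) = 0.03755 x 0.01575 = 0.0005914 mol.
n(HCl) in the aliquot = 0.0005914 mol.
[diluted HCl] = 0.0005914 / 0.01915 = 0.03088 M.
Dilution factor = 500.0/13.76 = 36.34, so [stock] = 0.03088 x 36.34 = 1.12 M.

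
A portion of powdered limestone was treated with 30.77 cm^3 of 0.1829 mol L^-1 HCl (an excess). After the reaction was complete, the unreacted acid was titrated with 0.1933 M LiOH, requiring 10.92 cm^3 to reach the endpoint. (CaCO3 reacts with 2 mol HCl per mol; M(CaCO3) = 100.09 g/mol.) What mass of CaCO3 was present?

0.176 g

Total n(HCl) added = 0.1829 x 0.03077 = 0.005628 mol.
n(LiOH) used = 0.1933 x 0.01092 = 0.002111 mol, which equals the excess n(HCl).
So n(HCl) consumed by the sample = 0.005628 - 0.002111 = 0.003517 mol.
n(CaCO3) = 0.003517 / 2 = 0.001758 mol.
mass = 0.001758 mol x 100.09 g/mol = 0.176 g.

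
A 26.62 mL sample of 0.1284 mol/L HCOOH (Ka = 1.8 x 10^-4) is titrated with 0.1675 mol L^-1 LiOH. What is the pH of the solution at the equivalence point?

8.30

n(HCOOH) = 0.1284 x 0.02662 = 0.003418 mol; V(LiOH) at equivalence = 0.003418/0.1675 = 0.02041 L.
At equivalence all the acid is converted to HCOO-; total volume = 0.02662 + 0.02041 = 0.04703 L, so [HCOO-] = 0.003418/0.04703 = 0.07268 M.
Kb = Kw/Ka = 1.0e-14 / 1.8 x 10^-4 = 5.56e-11.
[OH^-] = sqrt(Kb x [HCOO-]) = sqrt(5.56e-11 x 0.07268) = 2.01e-6 M.
pOH = 5.70, so pH = 14.00 - 5.70 = 8.30.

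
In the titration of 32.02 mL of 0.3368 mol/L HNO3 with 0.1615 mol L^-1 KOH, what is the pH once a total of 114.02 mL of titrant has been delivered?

12.72

n(acid) = 0.3368 x 0.03202 = 0.01078 mol; n(KOH) added = 0.1615 x 0.1140 = 0.01841 mol.
Base is in excess by 0.01841 - 0.01078 = 0.007630 mol in a total volume of 0.1460 L.
[OH^-] = 0.007630/0.1460 = 0.05225 M, so pOH = 1.28 and pH = 14.00 - 1.28 = 12.72.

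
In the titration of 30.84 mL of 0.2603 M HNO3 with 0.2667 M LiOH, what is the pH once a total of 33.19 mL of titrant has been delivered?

n(acid) = 0.2603 x 0.03084 = 0.008028 mol; n(LiOH) added = 0.2667 x 0.03319 = 0.008852 mol.
Base is in excess by 0.008852 - 0.008028 = 0.0008241 mol in a total volume of 0.06403 L.
[OH^-] = 0.0008241/0.06403 = 0.01287 M, so pOH = 1.89 and pH = 14.00 - 1.89 = 12.11.

12.11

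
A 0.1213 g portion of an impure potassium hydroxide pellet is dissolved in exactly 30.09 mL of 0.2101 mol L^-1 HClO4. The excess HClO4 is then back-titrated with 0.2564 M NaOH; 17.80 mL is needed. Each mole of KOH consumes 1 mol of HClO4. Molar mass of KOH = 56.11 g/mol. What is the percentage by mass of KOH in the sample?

Total n(HClO4) added = 0.2101 x 0.03009 = 0.006322 mol.
n(NaOH) used = 0.2564 x 0.01780 = 0.004564 mol, which equals the excess n(HClO4).
So n(HClO4) consumed by the sample = 0.006322 - 0.004564 = 0.001758 mol.
n(KOH) = 0.001758 / 1 = 0.001758 mol.
mass KOH = 0.001758 x 56.11 = 0.09864 g, so %KOH = 0.09864/0.1213 x 100 = 81.3%.

81.3%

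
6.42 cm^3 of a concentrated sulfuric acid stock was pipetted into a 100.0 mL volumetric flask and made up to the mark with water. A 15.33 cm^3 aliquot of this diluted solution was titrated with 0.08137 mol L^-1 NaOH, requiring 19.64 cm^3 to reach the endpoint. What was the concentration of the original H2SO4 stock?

n(NaOH) = 0.08137 x 0.01964 = 0.001598 mol.
n(H2SO4) in the aliquot = 0.001598 x 1/2 = 0.0007991 mol.
[diluted H2SO4] = 0.0007991 / 0.01533 = 0.05212 M.
Dilution factor = 100.0/6.420 = 15.58, so [stock] = 0.05212 x 15.58 = 0.812 M.

0.812 M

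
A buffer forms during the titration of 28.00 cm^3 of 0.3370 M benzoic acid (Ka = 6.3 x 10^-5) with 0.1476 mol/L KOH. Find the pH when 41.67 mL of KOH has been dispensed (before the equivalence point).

4.47

Initial n(C6H5COOH) = 0.3370 x 0.02800 = 0.009436 mol.
n(KOH) added = 0.1476 x 0.04167 = 0.006150 mol, converting that many moles of C6H5COOH to C6H5COO-.
Remaining n(C6H5COOH) = 0.003286 mol; n(C6H5COO-) = 0.006150 mol.
By Henderson-Hasselbalch, pH = pKa + log([A^-]/[HA]) = 4.20 + log(0.006150/0.003286) = 4.20 + (+0.27) = 4.47.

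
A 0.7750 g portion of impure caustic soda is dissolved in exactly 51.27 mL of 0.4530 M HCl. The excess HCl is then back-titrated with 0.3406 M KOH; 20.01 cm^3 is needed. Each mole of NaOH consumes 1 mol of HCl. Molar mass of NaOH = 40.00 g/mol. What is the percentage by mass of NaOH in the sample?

Total n(HCl) added = 0.4530 x 0.05127 = 0.02323 mol.
n(KOH) used = 0.3406 x 0.02001 = 0.006815 mol, which equals the excess n(HCl).
So n(HCl) consumed by the sample = 0.02323 - 0.006815 = 0.01641 mol.
n(NaOH) = 0.01641 / 1 = 0.01641 mol.
mass NaOH = 0.01641 x 40.00 = 0.6564 g, so %NaOH = 0.6564/0.7750 x 100 = 84.7%.

84.7%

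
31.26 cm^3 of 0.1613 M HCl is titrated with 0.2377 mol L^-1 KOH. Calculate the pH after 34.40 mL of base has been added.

n(acid) = 0.1613 x 0.03126 = 0.005042 mol; n(KOH) added = 0.2377 x 0.03440 = 0.008177 mol.
Base is in excess by 0.008177 - 0.005042 = 0.003135 mol in a total volume of 0.06566 L.
[OH^-] = 0.003135/0.06566 = 0.04774 M, so pOH = 1.32 and pH = 14.00 - 1.32 = 12.68.

12.68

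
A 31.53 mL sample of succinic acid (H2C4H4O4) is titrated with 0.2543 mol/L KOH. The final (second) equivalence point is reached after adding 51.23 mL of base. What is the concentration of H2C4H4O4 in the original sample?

n(KOH) = 0.2543 x 0.05123 = 0.01303 mol.
At the final (second) equivalence point, 2 mol OH^- react per mol H2C4H4O4, so n(H2C4H4O4) = 0.01303 / 2 = 0.006514 mol.
[H2C4H4O4] = 0.006514 / 0.03153 L = 0.207 M.

0.207 M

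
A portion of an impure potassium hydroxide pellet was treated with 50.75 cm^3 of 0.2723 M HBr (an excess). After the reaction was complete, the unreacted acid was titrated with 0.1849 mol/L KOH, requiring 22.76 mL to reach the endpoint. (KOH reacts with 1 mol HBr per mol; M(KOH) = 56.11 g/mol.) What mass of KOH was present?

0.539 g

Total n(HBr) added = 0.2723 x 0.05075 = 0.01382 mol.
n(KOH) used = 0.1849 x 0.02276 = 0.004208 mol, which equals the excess n(HBr).
So n(HBr) consumed by the sample = 0.01382 - 0.004208 = 0.009611 mol.
n(KOH) = 0.009611 / 1 = 0.009611 mol.
mass = 0.009611 mol x 56.11 g/mol = 0.539 g.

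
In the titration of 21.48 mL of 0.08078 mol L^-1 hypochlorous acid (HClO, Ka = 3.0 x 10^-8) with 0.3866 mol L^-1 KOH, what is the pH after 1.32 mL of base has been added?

7.14

Initial n(HClO) = 0.08078 x 0.02148 = 0.001735 mol.
n(KOH) added = 0.3866 x 0.001320 = 0.0005103 mol, converting that many moles of HClO to ClO-.
Remaining n(HClO) = 0.001225 mol; n(ClO-) = 0.0005103 mol.
By Henderson-Hasselbalch, pH = pKa + log([A^-]/[HA]) = 7.52 + log(0.0005103/0.001225) = 7.52 + (-0.38) = 7.14.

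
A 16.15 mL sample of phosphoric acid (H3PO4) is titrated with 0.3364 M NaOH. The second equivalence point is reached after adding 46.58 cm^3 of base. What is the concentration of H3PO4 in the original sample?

0.485 M

n(NaOH) = 0.3364 x 0.04658 = 0.01567 mol.
At the second equivalence point, 2 mol OH^- react per mol H3PO4, so n(H3PO4) = 0.01567 / 2 = 0.007835 mol.
[H3PO4] = 0.007835 / 0.01615 L = 0.485 M.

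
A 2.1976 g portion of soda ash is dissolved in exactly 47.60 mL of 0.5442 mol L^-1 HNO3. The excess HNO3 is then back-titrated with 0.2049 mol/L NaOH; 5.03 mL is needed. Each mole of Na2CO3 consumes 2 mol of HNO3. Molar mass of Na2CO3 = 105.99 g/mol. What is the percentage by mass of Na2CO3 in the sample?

60.0%

Total n(HNO3) added = 0.5442 x 0.04760 = 0.02590 mol.
n(NaOH) used = 0.2049 x 0.005030 = 0.001031 mol, which equals the excess n(HNO3).
So n(HNO3) consumed by the sample = 0.02590 - 0.001031 = 0.02487 mol.
n(Na2CO3) = 0.02487 / 2 = 0.01244 mol.
mass Na2CO3 = 0.01244 x 105.99 = 1.318 g, so %Na2CO3 = 1.318/2.1976 x 100 = 60.0%.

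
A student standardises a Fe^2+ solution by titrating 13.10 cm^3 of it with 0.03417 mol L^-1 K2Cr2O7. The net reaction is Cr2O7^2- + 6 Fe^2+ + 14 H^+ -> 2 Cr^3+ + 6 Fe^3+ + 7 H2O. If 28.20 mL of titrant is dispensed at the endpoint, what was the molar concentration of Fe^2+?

n(K2Cr2O7) = 0.03417 x 0.02820 = 0.0009636 mol.
From the balanced equation, 1 mol K2Cr2O7 reacts with 6 mol Fe^2+, so n(Fe^2+) = 0.0009636 x 6/1 = 0.005782 mol.
[Fe^2+] = 0.005782 / 0.01310 L = 0.441 M.

0.441 M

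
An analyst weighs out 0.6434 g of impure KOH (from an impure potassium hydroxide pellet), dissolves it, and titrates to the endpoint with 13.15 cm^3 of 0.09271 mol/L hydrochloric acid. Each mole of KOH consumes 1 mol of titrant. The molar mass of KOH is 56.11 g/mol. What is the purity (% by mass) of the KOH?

10.6%

n(HCl) = 0.09271 x 0.01315 = 0.001219 mol.
n(KOH) = 0.001219 / 1 = 0.001219 mol.
mass of KOH = 0.001219 x 56.11 = 0.06841 g.
% purity = 0.06841 / 0.6434 x 100 = 10.6%.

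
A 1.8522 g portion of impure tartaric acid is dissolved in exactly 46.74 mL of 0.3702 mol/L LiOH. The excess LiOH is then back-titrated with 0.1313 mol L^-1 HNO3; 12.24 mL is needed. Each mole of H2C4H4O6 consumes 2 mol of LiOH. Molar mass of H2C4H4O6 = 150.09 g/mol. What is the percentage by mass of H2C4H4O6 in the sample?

63.6%

Total n(LiOH) added = 0.3702 x 0.04674 = 0.01730 mol.
n(HNO3) used = 0.1313 x 0.01224 = 0.001607 mol, which equals the excess n(LiOH).
So n(LiOH) consumed by the sample = 0.01730 - 0.001607 = 0.01570 mol.
n(H2C4H4O6) = 0.01570 / 2 = 0.007848 mol.
mass H2C4H4O6 = 0.007848 x 150.09 = 1.178 g, so %H2C4H4O6 = 1.178/1.8522 x 100 = 63.6%.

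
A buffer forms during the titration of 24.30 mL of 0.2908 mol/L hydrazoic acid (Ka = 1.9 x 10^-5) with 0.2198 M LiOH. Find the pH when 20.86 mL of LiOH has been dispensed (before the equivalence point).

4.99

Initial n(HN3) = 0.2908 x 0.02430 = 0.007066 mol.
n(LiOH) added = 0.2198 x 0.02086 = 0.004585 mol, converting that many moles of HN3 to N3-.
Remaining n(HN3) = 0.002481 mol; n(N3-) = 0.004585 mol.
By Henderson-Hasselbalch, pH = pKa + log([A^-]/[HA]) = 4.72 + log(0.004585/0.002481) = 4.72 + (+0.27) = 4.99.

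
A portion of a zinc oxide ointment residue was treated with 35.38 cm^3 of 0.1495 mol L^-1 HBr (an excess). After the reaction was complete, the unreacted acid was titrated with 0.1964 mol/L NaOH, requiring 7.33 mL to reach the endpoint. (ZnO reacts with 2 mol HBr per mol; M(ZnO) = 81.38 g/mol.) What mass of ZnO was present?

Total n(HBr) added = 0.1495 x 0.03538 = 0.005289 mol.
n(NaOH) used = 0.1964 x 0.007330 = 0.001440 mol, which equals the excess n(HBr).
So n(HBr) consumed by the sample = 0.005289 - 0.001440 = 0.003850 mol.
n(ZnO) = 0.003850 / 2 = 0.001925 mol.
mass = 0.001925 mol x 81.38 g/mol = 0.157 g.

0.157 g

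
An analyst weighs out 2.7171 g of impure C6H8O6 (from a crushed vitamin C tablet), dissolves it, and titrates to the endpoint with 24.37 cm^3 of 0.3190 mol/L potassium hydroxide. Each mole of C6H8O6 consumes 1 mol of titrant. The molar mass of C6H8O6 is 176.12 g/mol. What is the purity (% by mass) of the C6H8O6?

50.4%

n(KOH) = 0.3190 x 0.02437 = 0.007774 mol.
n(C6H8O6) = 0.007774 / 1 = 0.007774 mol.
mass of C6H8O6 = 0.007774 x 176.12 = 1.369 g.
% purity = 1.369 / 2.7171 x 100 = 50.4%.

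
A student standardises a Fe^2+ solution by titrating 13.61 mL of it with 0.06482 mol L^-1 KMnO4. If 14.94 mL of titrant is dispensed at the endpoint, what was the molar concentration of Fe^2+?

0.356 M

n(KMnO4) = 0.06482 x 0.01494 = 0.0009684 mol.
From the balanced equation, 1 mol KMnO4 reacts with 5 mol Fe^2+, so n(Fe^2+) = 0.0009684 x 5/1 = 0.004842 mol.
[Fe^2+] = 0.004842 / 0.01361 L = 0.356 M.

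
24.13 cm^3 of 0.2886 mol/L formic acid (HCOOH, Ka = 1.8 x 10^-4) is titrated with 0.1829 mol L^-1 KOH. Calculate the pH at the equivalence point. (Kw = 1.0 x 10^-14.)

n(HCOOH) = 0.2886 x 0.02413 = 0.006964 mol; V(KOH) at equivalence = 0.006964/0.1829 = 0.03808 L.
At equivalence all the acid is converted to HCOO-; total volume = 0.02413 + 0.03808 = 0.06221 L, so [HCOO-] = 0.006964/0.06221 = 0.1120 M.
Kb = Kw/Ka = 1.0e-14 / 1.8 x 10^-4 = 5.56e-11.
[OH^-] = sqrt(Kb x [HCOO-]) = sqrt(5.56e-11 x 0.1120) = 2.49e-6 M.
pOH = 5.60, so pH = 14.00 - 5.60 = 8.40.

8.40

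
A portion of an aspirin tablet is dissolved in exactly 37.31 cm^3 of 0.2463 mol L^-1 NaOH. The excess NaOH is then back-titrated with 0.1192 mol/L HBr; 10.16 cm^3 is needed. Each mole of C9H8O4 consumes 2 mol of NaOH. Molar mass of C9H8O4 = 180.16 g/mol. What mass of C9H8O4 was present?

Total n(NaOH) added = 0.2463 x 0.03731 = 0.009189 mol.
n(HBr) used = 0.1192 x 0.01016 = 0.001211 mol, which equals the excess n(NaOH).
So n(NaOH) consumed by the sample = 0.009189 - 0.001211 = 0.007978 mol.
n(C9H8O4) = 0.007978 / 2 = 0.003989 mol.
mass = 0.003989 mol x 180.16 g/mol = 0.719 g.

0.719 g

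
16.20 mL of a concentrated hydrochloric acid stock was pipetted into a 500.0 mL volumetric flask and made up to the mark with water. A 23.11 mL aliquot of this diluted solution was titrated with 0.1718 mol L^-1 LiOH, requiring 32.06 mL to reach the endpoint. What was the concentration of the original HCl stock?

n(LiOH) = 0.1718 x 0.03206 = 0.005508 mol.
n(HCl) in the aliquot = 0.005508 mol.
[diluted HCl] = 0.005508 / 0.02311 = 0.2383 M.
Dilution factor = 500.0/16.20 = 30.86, so [stock] = 0.2383 x 30.86 = 7.36 M.

7.36 M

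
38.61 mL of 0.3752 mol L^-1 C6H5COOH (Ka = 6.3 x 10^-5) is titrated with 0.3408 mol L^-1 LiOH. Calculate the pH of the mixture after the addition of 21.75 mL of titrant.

Initial n(C6H5COOH) = 0.3752 x 0.03861 = 0.01449 mol.
n(LiOH) added = 0.3408 x 0.02175 = 0.007412 mol, converting that many moles of C6H5COOH to C6H5COO-.
Remaining n(C6H5COOH) = 0.007074 mol; n(C6H5COO-) = 0.007412 mol.
By Henderson-Hasselbalch, pH = pKa + log([A^-]/[HA]) = 4.20 + log(0.007412/0.007074) = 4.20 + (+0.02) = 4.22.

4.22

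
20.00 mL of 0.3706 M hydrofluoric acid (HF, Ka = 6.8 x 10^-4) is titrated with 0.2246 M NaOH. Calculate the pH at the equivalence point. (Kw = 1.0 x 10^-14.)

8.16

n(HF) = 0.3706 x 0.02000 = 0.007412 mol; V(NaOH) at equivalence = 0.007412/0.2246 = 0.03300 L.
At equivalence all the acid is converted to F-; total volume = 0.02000 + 0.03300 = 0.05300 L, so [F-] = 0.007412/0.05300 = 0.1398 M.
Kb = Kw/Ka = 1.0e-14 / 6.8 x 10^-4 = 1.47e-11.
[OH^-] = sqrt(Kb x [F-]) = sqrt(1.47e-11 x 0.1398) = 1.43e-6 M.
pOH = 5.84, so pH = 14.00 - 5.84 = 8.16.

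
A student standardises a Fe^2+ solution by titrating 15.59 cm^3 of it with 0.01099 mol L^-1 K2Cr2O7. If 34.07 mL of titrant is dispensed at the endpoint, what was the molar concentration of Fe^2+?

0.144 M

n(K2Cr2O7) = 0.01099 x 0.03407 = 0.0003744 mol.
From the balanced equation, 1 mol K2Cr2O7 reacts with 6 mol Fe^2+, so n(Fe^2+) = 0.0003744 x 6/1 = 0.002247 mol.
[Fe^2+] = 0.002247 / 0.01559 L = 0.144 M.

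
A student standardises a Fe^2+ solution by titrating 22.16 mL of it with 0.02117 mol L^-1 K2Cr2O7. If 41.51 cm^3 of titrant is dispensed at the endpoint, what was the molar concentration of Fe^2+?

n(K2Cr2O7) = 0.02117 x 0.04151 = 0.0008788 mol.
From the balanced equation, 1 mol K2Cr2O7 reacts with 6 mol Fe^2+, so n(Fe^2+) = 0.0008788 x 6/1 = 0.005273 mol.
[Fe^2+] = 0.005273 / 0.02216 L = 0.238 M.

0.238 M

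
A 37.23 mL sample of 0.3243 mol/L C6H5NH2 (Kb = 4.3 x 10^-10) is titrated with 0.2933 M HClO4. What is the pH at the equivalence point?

n(C6H5NH2) = 0.3243 x 0.03723 = 0.01207 mol; V(HClO4) at equivalence = 0.01207/0.2933 = 0.04116 L.
At equivalence the base is fully converted to C6H5NH3+; total volume = 0.07839 L, so [C6H5NH3+] = 0.01207/0.07839 = 0.1540 M.
Ka(C6H5NH3+) = Kw/Kb = 1.0e-14 / 4.3 x 10^-10 = 2.33e-5.
[H^+] = sqrt(Ka x [C6H5NH3+]) = sqrt(2.33e-5 x 0.1540) = 0.00189 M.
pH = -log(0.00189) = 2.72.

2.72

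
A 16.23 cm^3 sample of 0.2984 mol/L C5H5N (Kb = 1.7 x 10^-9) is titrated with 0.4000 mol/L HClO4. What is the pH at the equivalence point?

3.00

n(C5H5N) = 0.2984 x 0.01623 = 0.004843 mol; V(HClO4) at equivalence = 0.004843/0.4000 = 0.01211 L.
At equivalence the base is fully converted to C5H5NH+; total volume = 0.02834 L, so [C5H5NH+] = 0.004843/0.02834 = 0.1709 M.
Ka(C5H5NH+) = Kw/Kb = 1.0e-14 / 1.7 x 10^-9 = 5.88e-6.
[H^+] = sqrt(Ka x [C5H5NH+]) = sqrt(5.88e-6 x 0.1709) = 0.00100 M.
pH = -log(0.00100) = 3.00.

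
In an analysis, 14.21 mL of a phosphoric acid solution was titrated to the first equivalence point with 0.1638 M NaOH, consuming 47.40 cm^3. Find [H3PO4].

0.546 M

n(NaOH) = 0.1638 x 0.04740 = 0.007764 mol.
At the first equivalence point, 1 mol OH^- react per mol H3PO4, so n(H3PO4) = 0.007764 / 1 = 0.007764 mol.
[H3PO4] = 0.007764 / 0.01421 L = 0.546 M.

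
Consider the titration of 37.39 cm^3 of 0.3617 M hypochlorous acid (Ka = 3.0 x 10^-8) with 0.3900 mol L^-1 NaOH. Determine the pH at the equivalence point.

n(HClO) = 0.3617 x 0.03739 = 0.01352 mol; V(NaOH) at equivalence = 0.01352/0.3900 = 0.03468 L.
At equivalence all the acid is converted to ClO-; total volume = 0.03739 + 0.03468 = 0.07207 L, so [ClO-] = 0.01352/0.07207 = 0.1877 M.
Kb = Kw/Ka = 1.0e-14 / 3.0 x 10^-8 = 3.33e-7.
[OH^-] = sqrt(Kb x [ClO-]) = sqrt(3.33e-7 x 0.1877) = 0.000250 M.
pOH = 3.60, so pH = 14.00 - 3.60 = 10.40.

10.40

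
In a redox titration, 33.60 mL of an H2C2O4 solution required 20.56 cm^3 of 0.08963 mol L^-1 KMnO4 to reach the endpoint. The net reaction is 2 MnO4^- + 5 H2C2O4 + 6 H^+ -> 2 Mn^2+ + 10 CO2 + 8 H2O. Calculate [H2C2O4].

0.137 M

n(KMnO4) = 0.08963 x 0.02056 = 0.001843 mol.
From the balanced equation, 2 mol KMnO4 reacts with 5 mol H2C2O4, so n(H2C2O4) = 0.001843 x 5/2 = 0.004607 mol.
[H2C2O4] = 0.004607 / 0.03360 L = 0.137 M.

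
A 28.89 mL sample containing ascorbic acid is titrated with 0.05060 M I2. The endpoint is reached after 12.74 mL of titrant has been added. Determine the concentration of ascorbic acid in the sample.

n(I2) = 0.05060 x 0.01274 = 0.0006446 mol.
From the balanced equation, 1 mol I2 reacts with 1 mol ascorbic acid, so n(ascorbic acid) = 0.0006446 x 1/1 = 0.0006446 mol.
[ascorbic acid] = 0.0006446 / 0.02889 L = 0.0223 M.

0.0223 M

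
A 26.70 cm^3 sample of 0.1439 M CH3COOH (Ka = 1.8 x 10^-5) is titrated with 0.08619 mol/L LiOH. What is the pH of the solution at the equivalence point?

n(CH3COOH) = 0.1439 x 0.02670 = 0.003842 mol; V(LiOH) at equivalence = 0.003842/0.08619 = 0.04458 L.
At equivalence all the acid is converted to CH3COO-; total volume = 0.02670 + 0.04458 = 0.07128 L, so [CH3COO-] = 0.003842/0.07128 = 0.05390 M.
Kb = Kw/Ka = 1.0e-14 / 1.8 x 10^-5 = 5.56e-10.
[OH^-] = sqrt(Kb x [CH3COO-]) = sqrt(5.56e-10 x 0.05390) = 5.47e-6 M.
pOH = 5.26, so pH = 14.00 - 5.26 = 8.74.

8.74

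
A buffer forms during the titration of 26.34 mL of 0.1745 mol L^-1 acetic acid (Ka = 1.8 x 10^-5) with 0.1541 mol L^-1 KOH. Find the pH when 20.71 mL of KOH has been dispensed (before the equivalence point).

Initial n(CH3COOH) = 0.1745 x 0.02634 = 0.004596 mol.
n(KOH) added = 0.1541 x 0.02071 = 0.003191 mol, converting that many moles of CH3COOH to CH3COO-.
Remaining n(CH3COOH) = 0.001405 mol; n(CH3COO-) = 0.003191 mol.
By Henderson-Hasselbalch, pH = pKa + log([A^-]/[HA]) = 4.74 + log(0.003191/0.001405) = 4.74 + (+0.36) = 5.10.

5.10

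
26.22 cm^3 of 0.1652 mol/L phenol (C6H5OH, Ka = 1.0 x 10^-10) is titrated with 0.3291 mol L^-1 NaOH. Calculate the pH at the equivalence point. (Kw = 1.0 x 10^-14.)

n(C6H5OH) = 0.1652 x 0.02622 = 0.004332 mol; V(NaOH) at equivalence = 0.004332/0.3291 = 0.01316 L.
At equivalence all the acid is converted to C6H5O-; total volume = 0.02622 + 0.01316 = 0.03938 L, so [C6H5O-] = 0.004332/0.03938 = 0.1100 M.
Kb = Kw/Ka = 1.0e-14 / 1.0 x 10^-10 = 0.000100.
[OH^-] = sqrt(Kb x [C6H5O-]) = sqrt(0.000100 x 0.1100) = 0.00332 M.
pOH = 2.48, so pH = 14.00 - 2.48 = 11.52.

11.52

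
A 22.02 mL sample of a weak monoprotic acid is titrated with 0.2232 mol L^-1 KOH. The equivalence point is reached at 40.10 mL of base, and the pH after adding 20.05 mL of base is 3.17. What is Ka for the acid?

20.05 mL is half of the equivalence volume, so this is the half-equivalence point where [HA] = [A^-].
At half-equivalence pH = pKa, so pKa = 3.17.
Ka = 10^(-3.17) = 6.8 x 10^-4.

6.8 x 10^-4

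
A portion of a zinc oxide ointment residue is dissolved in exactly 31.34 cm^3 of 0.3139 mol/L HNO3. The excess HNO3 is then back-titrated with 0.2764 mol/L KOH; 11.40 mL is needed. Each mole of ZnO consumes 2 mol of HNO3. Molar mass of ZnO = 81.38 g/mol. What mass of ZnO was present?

0.272 g

Total n(HNO3) added = 0.3139 x 0.03134 = 0.009838 mol.
n(KOH) used = 0.2764 x 0.01140 = 0.003151 mol, which equals the excess n(HNO3).
So n(HNO3) consumed by the sample = 0.009838 - 0.003151 = 0.006687 mol.
n(ZnO) = 0.006687 / 2 = 0.003343 mol.
mass = 0.003343 mol x 81.38 g/mol = 0.272 g.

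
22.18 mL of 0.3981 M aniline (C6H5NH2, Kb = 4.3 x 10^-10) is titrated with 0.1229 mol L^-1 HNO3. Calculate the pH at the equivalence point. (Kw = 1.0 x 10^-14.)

n(C6H5NH2) = 0.3981 x 0.02218 = 0.008830 mol; V(HNO3) at equivalence = 0.008830/0.1229 = 0.07185 L.
At equivalence the base is fully converted to C6H5NH3+; total volume = 0.09403 L, so [C6H5NH3+] = 0.008830/0.09403 = 0.09391 M.
Ka(C6H5NH3+) = Kw/Kb = 1.0e-14 / 4.3 x 10^-10 = 2.33e-5.
[H^+] = sqrt(Ka x [C6H5NH3+]) = sqrt(2.33e-5 x 0.09391) = 0.00148 M.
pH = -log(0.00148) = 2.83.

2.83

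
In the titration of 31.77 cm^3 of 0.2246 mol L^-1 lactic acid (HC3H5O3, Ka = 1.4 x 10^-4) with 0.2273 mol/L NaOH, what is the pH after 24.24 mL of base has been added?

4.38

Initial n(HC3H5O3) = 0.2246 x 0.03177 = 0.007136 mol.
n(NaOH) added = 0.2273 x 0.02424 = 0.005510 mol, converting that many moles of HC3H5O3 to C3H5O3-.
Remaining n(HC3H5O3) = 0.001626 mol; n(C3H5O3-) = 0.005510 mol.
By Henderson-Hasselbalch, pH = pKa + log([A^-]/[HA]) = 3.85 + log(0.005510/0.001626) = 3.85 + (+0.53) = 4.38.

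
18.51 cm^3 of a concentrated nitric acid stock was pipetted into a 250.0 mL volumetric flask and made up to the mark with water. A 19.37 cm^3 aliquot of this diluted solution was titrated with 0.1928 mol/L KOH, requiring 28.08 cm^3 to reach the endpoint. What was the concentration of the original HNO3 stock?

n(KOH) = 0.1928 x 0.02808 = 0.005414 mol.
n(HNO3) in the aliquot = 0.005414 mol.
[diluted HNO3] = 0.005414 / 0.01937 = 0.2795 M.
Dilution factor = 250.0/18.51 = 13.51, so [stock] = 0.2795 x 13.51 = 3.77 M.

3.77 M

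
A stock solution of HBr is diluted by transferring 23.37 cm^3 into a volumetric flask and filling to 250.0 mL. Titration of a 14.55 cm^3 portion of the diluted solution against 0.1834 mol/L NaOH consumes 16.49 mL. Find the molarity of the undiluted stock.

2.22 M

n(NaOH) = 0.1834 x 0.01649 = 0.003024 mol.
n(HBr) in the aliquot = 0.003024 mol.
[diluted HBr] = 0.003024 / 0.01455 = 0.2079 M.
Dilution factor = 250.0/23.37 = 10.70, so [stock] = 0.2079 x 10.70 = 2.22 M.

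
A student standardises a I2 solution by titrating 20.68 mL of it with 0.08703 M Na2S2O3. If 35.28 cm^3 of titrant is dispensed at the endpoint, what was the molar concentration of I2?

0.0742 M

n(Na2S2O3) = 0.08703 x 0.03528 = 0.003070 mol.
From the balanced equation, 2 mol Na2S2O3 reacts with 1 mol I2, so n(I2) = 0.003070 x 1/2 = 0.001535 mol.
[I2] = 0.001535 / 0.02068 L = 0.0742 M.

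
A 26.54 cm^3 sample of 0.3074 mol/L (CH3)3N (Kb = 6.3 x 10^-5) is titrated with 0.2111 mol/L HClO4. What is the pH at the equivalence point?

5.35

n((CH3)3N) = 0.3074 x 0.02654 = 0.008158 mol; V(HClO4) at equivalence = 0.008158/0.2111 = 0.03865 L.
At equivalence the base is fully converted to (CH3)3NH+; total volume = 0.06519 L, so [(CH3)3NH+] = 0.008158/0.06519 = 0.1252 M.
Ka((CH3)3NH+) = Kw/Kb = 1.0e-14 / 6.3 x 10^-5 = 1.59e-10.
[H^+] = sqrt(Ka x [(CH3)3NH+]) = sqrt(1.59e-10 x 0.1252) = 4.46e-6 M.
pH = -log(4.46e-6) = 5.35.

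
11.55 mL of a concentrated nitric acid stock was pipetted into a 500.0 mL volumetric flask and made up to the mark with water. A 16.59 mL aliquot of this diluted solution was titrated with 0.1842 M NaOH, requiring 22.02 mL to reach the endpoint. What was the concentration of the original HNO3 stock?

n(NaOH) = 0.1842 x 0.02202 = 0.004056 mol.
n(HNO3) in the aliquot = 0.004056 mol.
[diluted HNO3] = 0.004056 / 0.01659 = 0.2445 M.
Dilution factor = 500.0/11.55 = 43.29, so [stock] = 0.2445 x 43.29 = 10.6 M.

10.6 M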